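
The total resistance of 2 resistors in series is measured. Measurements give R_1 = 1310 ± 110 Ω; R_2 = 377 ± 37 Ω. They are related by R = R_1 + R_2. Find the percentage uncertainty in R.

R is a linear combination, so absolute uncertainties add in quadrature:
  (δR_1)² = 12100;  (δR_2)² = 1370
δR = √(13500) = 116 Ω
R = 1690 Ω, so δR/R = 116/1690 = 0.0688.

6.88%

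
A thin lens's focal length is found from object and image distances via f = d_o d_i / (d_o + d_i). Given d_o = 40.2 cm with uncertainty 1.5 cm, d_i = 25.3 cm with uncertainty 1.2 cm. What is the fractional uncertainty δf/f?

0.0325

∂f/∂d_o = (d_i/(d_o+d_i))² = 0.149;  ∂f/∂d_i = (d_o/(d_o+d_i))² = 0.377
δf = √((∂f/∂d_o · δd_o)² + (∂f/∂d_i · δd_i)²) = √(0.0501 + 0.204) = 0.504 cm
f = 15.5 cm, so δf/f = 0.504/15.5 = 0.0325.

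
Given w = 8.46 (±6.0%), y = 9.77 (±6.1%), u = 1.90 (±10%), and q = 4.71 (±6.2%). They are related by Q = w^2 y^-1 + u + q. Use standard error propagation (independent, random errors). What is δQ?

Let p = w^2·y^-1 = 7.33. δp/p = √((2·δw/w)² + (-1·δy/y)²) = √(0.0144 + 0.00372) = 0.135, so δp = 0.986.
Q = p + u + q: δQ = √(δp² + δu² + δq²) = √(0.972 + 0.0361 + 0.0853) = 1.05

1.05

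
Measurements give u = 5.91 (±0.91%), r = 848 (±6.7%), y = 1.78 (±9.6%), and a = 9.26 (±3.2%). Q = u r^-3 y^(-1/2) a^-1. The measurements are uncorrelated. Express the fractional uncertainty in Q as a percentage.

20.9%

Since Q is a product/quotient, work with relative uncertainties:
  (1·δu/u)² = (1×0.00910)² = 8.28e-05;  (-3·δr/r)² = (-3×0.0670)² = 0.0404;  (−½·δy/y)² = (-0.5×0.0960)² = 0.00230;  (-1·δa/a)² = (-1×0.0320)² = 0.00102
δQ/Q = √(0.0438) = 0.209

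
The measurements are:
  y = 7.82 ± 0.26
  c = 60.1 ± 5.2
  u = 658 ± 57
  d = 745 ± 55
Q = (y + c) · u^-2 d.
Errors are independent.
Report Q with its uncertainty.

Let w = y + c = 67.9. δw = √(δy² + δc²) = √(0.0676 + 27.0) = 5.21, so δw/w = 0.0767.
Q is then a monomial in w, u, d:
δQ/Q = √((δw/w)² + (-2·δu/u)² + (1·δd/d)²) = √(0.00588 + 0.0300 + 0.00545) = 0.203
Q = 0.117, so δQ = 0.203 × 0.117 = 0.0238.

0.117 ± 0.0238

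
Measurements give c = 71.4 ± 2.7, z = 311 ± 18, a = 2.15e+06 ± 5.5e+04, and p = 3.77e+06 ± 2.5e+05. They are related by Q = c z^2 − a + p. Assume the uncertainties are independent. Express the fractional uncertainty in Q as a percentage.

Let w = c·z^2 = 6.91e+06. δw/w = √((1·δc/c)² + (2·δz/z)²) = √(0.00143 + 0.0134) = 0.122, so δw = 8.41e+05.
Q = w − a + p: δQ = √(δw² + δa² + δp²) = √(7.07e+11 + 3.02e+09 + 6.25e+10) = 8.79e+05
Q = 8.53e+06, so δQ/Q = 8.79e+05/8.53e+06 = 0.103.

10.3%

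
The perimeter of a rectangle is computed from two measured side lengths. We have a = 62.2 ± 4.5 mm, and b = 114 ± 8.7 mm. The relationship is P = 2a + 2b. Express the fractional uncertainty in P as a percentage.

5.56%

For a sum/difference, combine absolute errors in quadrature:
  (2·δa)² = 81.0;  (2·δb)² = 303
δP = √(384) = 19.6 mm
P = 352 mm, so δP/P = 19.6/352 = 0.0556.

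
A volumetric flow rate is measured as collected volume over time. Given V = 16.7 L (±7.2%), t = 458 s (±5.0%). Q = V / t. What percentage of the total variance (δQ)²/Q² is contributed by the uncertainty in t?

32.5%

(δQ/Q)² = (1·δV/V)² + (-1·δt/t)²
  V term: (1×0.0720)² = 0.00518
  t term: (-1×0.0500)² = 0.00250
Total = 0.00768. Share from t = 0.00250/0.00768 = 0.325.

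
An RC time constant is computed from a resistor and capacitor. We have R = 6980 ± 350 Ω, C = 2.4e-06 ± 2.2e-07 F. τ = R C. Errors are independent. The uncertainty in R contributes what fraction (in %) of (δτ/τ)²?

23.0%

(δτ/τ)² = (1·δR/R)² + (1·δC/C)²
  R term: (1×0.0501)² = 0.00251
  C term: (1×0.0917)² = 0.00840
Total = 0.0109. Share from R = 0.00251/0.0109 = 0.230.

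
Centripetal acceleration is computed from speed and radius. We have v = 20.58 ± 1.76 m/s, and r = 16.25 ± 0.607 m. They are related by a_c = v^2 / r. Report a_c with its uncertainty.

26.06 ± 4.56 m/s^2

Since a_c is a product/quotient, work with relative uncertainties:
  (2·δv/v)² = (2×0.0855)² = 0.0293;  (-1·δr/r)² = (-1×0.0374)² = 0.00140
δa_c/a_c = √(0.0306) = 0.175
a_c = 26.06 m/s^2, so δa_c = 0.175 × 26.06 = 4.56 m/s^2.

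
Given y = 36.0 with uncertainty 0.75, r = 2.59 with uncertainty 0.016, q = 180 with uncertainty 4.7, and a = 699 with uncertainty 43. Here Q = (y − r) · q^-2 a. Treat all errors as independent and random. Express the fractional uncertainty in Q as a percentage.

8.38%

Let u = y − r = 33.4. δu = √(δy² + δr²) = √(0.562 + 0.000256) = 0.750, so δu/u = 0.0225.
Q is then a monomial in u, q, a:
δQ/Q = √((δu/u)² + (-2·δq/q)² + (1·δa/a)²) = √(0.000504 + 0.00273 + 0.00378) = 0.0838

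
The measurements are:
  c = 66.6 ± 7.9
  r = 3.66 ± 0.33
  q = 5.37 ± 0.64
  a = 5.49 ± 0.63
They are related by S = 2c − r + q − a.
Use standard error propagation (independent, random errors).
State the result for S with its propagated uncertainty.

Each term contributes (cᵢ δxᵢ)² to (δS)²:
  (2·δc)² = 250;  (δr)² = 0.109;  (δq)² = 0.410;  (δa)² = 0.397
δS = √(251) = 15.8
S = 129.

129 ± 15.8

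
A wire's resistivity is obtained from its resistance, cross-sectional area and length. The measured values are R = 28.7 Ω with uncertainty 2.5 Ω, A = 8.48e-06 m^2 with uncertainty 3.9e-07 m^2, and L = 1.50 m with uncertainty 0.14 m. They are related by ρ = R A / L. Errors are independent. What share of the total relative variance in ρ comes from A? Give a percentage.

11.5%

(δρ/ρ)² = (1·δR/R)² + (1·δA/A)² + (-1·δL/L)²
  R term: (1×0.0871)² = 0.00759
  A term: (1×0.0460)² = 0.00212
  L term: (-1×0.0933)² = 0.00871
Total = 0.0184. Share from A = 0.00212/0.0184 = 0.115.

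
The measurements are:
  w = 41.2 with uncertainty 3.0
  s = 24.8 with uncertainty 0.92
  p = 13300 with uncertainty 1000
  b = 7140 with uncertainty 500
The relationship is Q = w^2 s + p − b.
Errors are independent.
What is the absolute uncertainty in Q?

Let h = w^2·s = 42100. δh/h = √((2·δw/w)² + (1·δs/s)²) = √(0.0212 + 0.00138) = 0.150, so δh = 6330.
Q = h + p − b: δQ = √(δh² + δp² + δb²) = √(4e+07 + 1e+06 + 2.5e+05) = 6420

6420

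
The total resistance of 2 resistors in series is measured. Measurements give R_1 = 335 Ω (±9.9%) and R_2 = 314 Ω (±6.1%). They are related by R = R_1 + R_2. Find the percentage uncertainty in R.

Each term contributes (cᵢ δxᵢ)² to (δR)²:
  (δR_1)² = 1100;  (δR_2)² = 367
δR = √(1470) = 38.3 Ω
R = 649 Ω, so δR/R = 38.3/649 = 0.0590.

5.90%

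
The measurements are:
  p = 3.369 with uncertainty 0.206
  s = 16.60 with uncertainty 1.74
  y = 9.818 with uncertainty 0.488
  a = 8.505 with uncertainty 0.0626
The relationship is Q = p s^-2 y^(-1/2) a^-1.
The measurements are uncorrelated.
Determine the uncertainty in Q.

0.000101

Each factor contributes (exponent × relative error)² to (δQ/Q)²:
  (1·δp/p)² = (1×0.0611)² = 0.00374;  (-2·δs/s)² = (-2×0.105)² = 0.0439;  (−½·δy/y)² = (-0.5×0.0497)² = 0.000618;  (-1·δa/a)² = (-1×0.00736)² = 5.42e-05
δQ/Q = √(0.0484) = 0.220
Q = 0.0004588, so δQ = 0.220 × 0.0004588 = 0.000101.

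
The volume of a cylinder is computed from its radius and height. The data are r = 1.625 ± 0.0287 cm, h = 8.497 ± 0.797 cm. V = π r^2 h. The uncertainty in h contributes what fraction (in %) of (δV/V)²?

87.6%

(δV/V)² = (2·δr/r)² + (1·δh/h)²
  r term: (2×0.0177)² = 0.00125
  h term: (1×0.0938)² = 0.00880
Total = 0.0100. Share from h = 0.00880/0.0100 = 0.876.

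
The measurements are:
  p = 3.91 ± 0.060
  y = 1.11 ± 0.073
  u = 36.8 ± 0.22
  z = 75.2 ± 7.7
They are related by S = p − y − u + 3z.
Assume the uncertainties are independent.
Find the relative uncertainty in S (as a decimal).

0.121

Absolute uncertainties add in quadrature for a linear combination:
  (δp)² = 0.00360;  (δy)² = 0.00533;  (δu)² = 0.0484;  (3·δz)² = 534
δS = √(534) = 23.1
S = 192, so δS/S = 23.1/192 = 0.121.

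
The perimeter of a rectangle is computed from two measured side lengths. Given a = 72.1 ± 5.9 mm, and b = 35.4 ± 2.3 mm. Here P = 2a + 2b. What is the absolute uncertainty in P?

12.7 mm

Sums and differences: (δP)² = Σ (cᵢ δxᵢ)².
  (2·δa)² = 139;  (2·δb)² = 21.2
δP = √(160) = 12.7 mm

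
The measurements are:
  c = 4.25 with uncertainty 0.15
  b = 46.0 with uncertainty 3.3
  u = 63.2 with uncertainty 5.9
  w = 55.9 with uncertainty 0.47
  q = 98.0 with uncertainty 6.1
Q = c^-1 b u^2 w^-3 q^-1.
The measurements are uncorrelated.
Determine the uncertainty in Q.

For a monomial Q ∝ c^-1, b, u^2, w^-3, q^-1, fractional errors add in quadrature:
  (-1·δc/c)² = (-1×0.0353)² = 0.00125;  (1·δb/b)² = (1×0.0717)² = 0.00515;  (2·δu/u)² = (2×0.0934)² = 0.0349;  (-3·δw/w)² = (-3×0.00841)² = 0.000636;  (-1·δq/q)² = (-1×0.0622)² = 0.00387
δQ/Q = √(0.0458) = 0.214
Q = 0.00253, so δQ = 0.214 × 0.00253 = 0.000540.

0.000540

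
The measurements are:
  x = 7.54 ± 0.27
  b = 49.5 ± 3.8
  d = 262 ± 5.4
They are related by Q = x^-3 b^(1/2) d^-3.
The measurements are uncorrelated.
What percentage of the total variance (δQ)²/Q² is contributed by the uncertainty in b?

(δQ/Q)² = (-3·δx/x)² + (½·δb/b)² + (-3·δd/d)²
  x term: (-3×0.0358)² = 0.0115
  b term: (0.5×0.0768)² = 0.00147
  d term: (-3×0.0206)² = 0.00382
Total = 0.0168. Share from b = 0.00147/0.0168 = 0.0875.

8.75%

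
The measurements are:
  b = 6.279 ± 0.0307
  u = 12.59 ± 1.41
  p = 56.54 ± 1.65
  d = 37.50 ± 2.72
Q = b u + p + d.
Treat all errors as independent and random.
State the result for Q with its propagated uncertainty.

173.1 ± 9.42

Let w = b·u = 79.05. δw/w = √((1·δb/b)² + (1·δu/u)²) = √(2.39e-05 + 0.0125) = 0.112, so δw = 8.86.
Q = w + p + d: δQ = √(δw² + δp² + δd²) = √(78.5 + 2.72 + 7.40) = 9.42
Q = 173.1.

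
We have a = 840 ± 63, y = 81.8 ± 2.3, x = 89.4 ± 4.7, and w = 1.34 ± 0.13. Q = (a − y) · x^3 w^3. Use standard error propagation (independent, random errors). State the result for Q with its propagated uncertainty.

(1.30 ± 0.445) × 10^9

Let u = a − y = 758. δu = √(δa² + δy²) = √(3970 + 5.29) = 63.0, so δu/u = 0.0831.
Q is then a monomial in u, x, w:
δQ/Q = √((δu/u)² + (3·δx/x)² + (3·δw/w)²) = √(0.00691 + 0.0249 + 0.0847) = 0.341
Q = 1.3e+09, so δQ = 0.341 × 1.3e+09 = 4.45e+08.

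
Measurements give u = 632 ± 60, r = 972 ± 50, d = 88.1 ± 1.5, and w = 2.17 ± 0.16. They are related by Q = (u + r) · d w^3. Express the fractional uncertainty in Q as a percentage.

22.7%

Let h = u + r = 1600. δh = √(δu² + δr²) = √(3600 + 2500) = 78.1, so δh/h = 0.0487.
Q is then a monomial in h, d, w:
δQ/Q = √((δh/h)² + (1·δd/d)² + (3·δw/w)²) = √(0.00237 + 0.000290 + 0.0489) = 0.227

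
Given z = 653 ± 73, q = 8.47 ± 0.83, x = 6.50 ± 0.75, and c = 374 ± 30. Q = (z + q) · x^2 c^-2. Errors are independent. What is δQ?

Let u = z + q = 661. δu = √(δz² + δq²) = √(5330 + 0.689) = 73.0, so δu/u = 0.110.
Q is then a monomial in u, x, c:
δQ/Q = √((δu/u)² + (2·δx/x)² + (-2·δc/c)²) = √(0.0122 + 0.0533 + 0.0257) = 0.302
Q = 0.200, so δQ = 0.302 × 0.200 = 0.0603.

0.0603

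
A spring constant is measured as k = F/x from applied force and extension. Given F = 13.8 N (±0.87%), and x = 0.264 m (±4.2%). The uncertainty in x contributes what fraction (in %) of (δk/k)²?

95.9%

(δk/k)² = (1·δF/F)² + (-1·δx/x)²
  F term: (1×0.00870)² = 7.57e-05
  x term: (-1×0.0420)² = 0.00176
Total = 0.00184. Share from x = 0.00176/0.00184 = 0.959.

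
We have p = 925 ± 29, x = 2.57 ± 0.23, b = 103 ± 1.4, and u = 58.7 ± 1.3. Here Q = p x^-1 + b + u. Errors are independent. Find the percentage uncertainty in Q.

Let w = p·x^-1 = 360. δw/w = √((1·δp/p)² + (-1·δx/x)²) = √(0.000983 + 0.00801) = 0.0948, so δw = 34.1.
Q = w + b + u: δQ = √(δw² + δb² + δu²) = √(1160 + 1.96 + 1.69) = 34.2
Q = 522, so δQ/Q = 34.2/522 = 0.0655.

6.55%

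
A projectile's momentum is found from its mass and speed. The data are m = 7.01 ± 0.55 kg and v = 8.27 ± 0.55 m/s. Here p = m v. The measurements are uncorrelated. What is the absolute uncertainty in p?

Products/powers → add relative errors in quadrature, weighted by exponent:
  (1·δm/m)² = (1×0.0785)² = 0.00616;  (1·δv/v)² = (1×0.0665)² = 0.00442
δp/p = √(0.0106) = 0.103
p = 58.0 kg·m/s, so δp = 0.103 × 58.0 = 5.96 kg·m/s.

5.96 kg·m/s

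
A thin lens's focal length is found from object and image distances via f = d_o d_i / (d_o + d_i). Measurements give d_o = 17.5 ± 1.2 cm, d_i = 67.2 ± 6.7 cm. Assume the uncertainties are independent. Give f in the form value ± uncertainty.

13.9 ± 0.808 cm

∂f/∂d_o = (d_i/(d_o+d_i))² = 0.629;  ∂f/∂d_i = (d_o/(d_o+d_i))² = 0.0427
δf = √((∂f/∂d_o · δd_o)² + (∂f/∂d_i · δd_i)²) = √(0.571 + 0.0818) = 0.808 cm
f = 13.9 cm.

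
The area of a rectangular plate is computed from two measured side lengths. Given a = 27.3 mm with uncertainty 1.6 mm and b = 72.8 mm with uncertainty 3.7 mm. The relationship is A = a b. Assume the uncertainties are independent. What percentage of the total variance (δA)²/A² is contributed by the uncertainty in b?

42.9%

(δA/A)² = (1·δa/a)² + (1·δb/b)²
  a term: (1×0.0586)² = 0.00343
  b term: (1×0.0508)² = 0.00258
Total = 0.00602. Share from b = 0.00258/0.00602 = 0.429.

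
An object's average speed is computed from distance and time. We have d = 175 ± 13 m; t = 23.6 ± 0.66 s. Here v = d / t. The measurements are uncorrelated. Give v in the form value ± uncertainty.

Relative error in a monomial: (δv/v)² = Σ (nᵢ · δxᵢ/xᵢ)².
  (1·δd/d)² = (1×0.0743)² = 0.00552;  (-1·δt/t)² = (-1×0.0280)² = 0.000782
δv/v = √(0.00630) = 0.0794
v = 7.42 m/s, so δv = 0.0794 × 7.42 = 0.589 m/s.

7.42 ± 0.589 m/s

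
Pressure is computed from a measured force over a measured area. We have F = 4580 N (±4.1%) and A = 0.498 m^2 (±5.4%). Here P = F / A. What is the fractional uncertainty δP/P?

For a monomial P ∝ F, A^-1, fractional errors add in quadrature:
  (1·δF/F)² = (1×0.0410)² = 0.00168;  (-1·δA/A)² = (-1×0.0540)² = 0.00292
δP/P = √(0.00460) = 0.0678

0.0678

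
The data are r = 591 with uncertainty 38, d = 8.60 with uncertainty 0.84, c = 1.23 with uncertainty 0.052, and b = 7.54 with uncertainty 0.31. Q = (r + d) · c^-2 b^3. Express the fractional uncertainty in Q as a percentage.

Let u = r + d = 600. δu = √(δr² + δd²) = √(1440 + 0.706) = 38.0, so δu/u = 0.0634.
Q is then a monomial in u, c, b:
δQ/Q = √((δu/u)² + (-2·δc/c)² + (3·δb/b)²) = √(0.00402 + 0.00715 + 0.0152) = 0.162

16.2%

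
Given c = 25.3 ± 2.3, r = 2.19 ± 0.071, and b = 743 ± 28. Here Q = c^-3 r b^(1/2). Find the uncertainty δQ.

For a monomial Q ∝ c^-3, r, b^(1/2), fractional errors add in quadrature:
  (-3·δc/c)² = (-3×0.0909)² = 0.0744;  (1·δr/r)² = (1×0.0324)² = 0.00105;  (½·δb/b)² = (0.5×0.0377)² = 0.000355
δQ/Q = √(0.0758) = 0.275
Q = 0.00369, so δQ = 0.275 × 0.00369 = 0.00101.

0.00101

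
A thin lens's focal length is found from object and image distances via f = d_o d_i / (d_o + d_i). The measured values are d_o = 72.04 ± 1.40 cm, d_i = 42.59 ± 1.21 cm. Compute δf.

0.515 cm

∂f/∂d_o = (d_i/(d_o+d_i))² = 0.138;  ∂f/∂d_i = (d_o/(d_o+d_i))² = 0.395
δf = √((∂f/∂d_o · δd_o)² + (∂f/∂d_i · δd_i)²) = √(0.0374 + 0.228) = 0.515 cm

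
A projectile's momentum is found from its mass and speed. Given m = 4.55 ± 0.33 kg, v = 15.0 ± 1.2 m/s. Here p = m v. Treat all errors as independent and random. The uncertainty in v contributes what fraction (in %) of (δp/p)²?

54.9%

(δp/p)² = (1·δm/m)² + (1·δv/v)²
  m term: (1×0.0725)² = 0.00526
  v term: (1×0.0800)² = 0.00640
Total = 0.0117. Share from v = 0.00640/0.0117 = 0.549.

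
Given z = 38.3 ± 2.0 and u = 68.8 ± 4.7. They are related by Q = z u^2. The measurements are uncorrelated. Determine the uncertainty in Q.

Each factor contributes (exponent × relative error)² to (δQ/Q)²:
  (1·δz/z)² = (1×0.0522)² = 0.00273;  (2·δu/u)² = (2×0.0683)² = 0.0187
δQ/Q = √(0.0214) = 0.146
Q = 1.81e+05, so δQ = 0.146 × 1.81e+05 = 26500.

26500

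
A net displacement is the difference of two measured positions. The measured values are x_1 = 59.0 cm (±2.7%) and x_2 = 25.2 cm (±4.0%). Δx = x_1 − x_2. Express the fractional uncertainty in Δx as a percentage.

5.58%

Each term contributes (cᵢ δxᵢ)² to (δΔx)²:
  (δx_1)² = 2.54;  (δx_2)² = 1.02
δΔx = √(3.55) = 1.89 cm
Δx = 33.8 cm, so δΔx/Δx = 1.89/33.8 = 0.0558.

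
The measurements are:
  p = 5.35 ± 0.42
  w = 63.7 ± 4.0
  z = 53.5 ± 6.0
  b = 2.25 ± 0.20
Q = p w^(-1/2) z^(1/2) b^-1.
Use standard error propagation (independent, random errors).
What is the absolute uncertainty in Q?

Relative error in a monomial: (δQ/Q)² = Σ (nᵢ · δxᵢ/xᵢ)².
  (1·δp/p)² = (1×0.0785)² = 0.00616;  (−½·δw/w)² = (-0.5×0.0628)² = 0.000986;  (½·δz/z)² = (0.5×0.112)² = 0.00314;  (-1·δb/b)² = (-1×0.0889)² = 0.00790
δQ/Q = √(0.0182) = 0.135
Q = 2.18, so δQ = 0.135 × 2.18 = 0.294.

0.294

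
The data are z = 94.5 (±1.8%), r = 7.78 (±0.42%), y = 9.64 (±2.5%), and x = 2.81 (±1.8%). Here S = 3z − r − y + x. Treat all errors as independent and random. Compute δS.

Absolute uncertainties add in quadrature for a linear combination:
  (3·δz)² = 26.0;  (δr)² = 0.00107;  (δy)² = 0.0581;  (δx)² = 0.00256
δS = √(26.1) = 5.11

5.11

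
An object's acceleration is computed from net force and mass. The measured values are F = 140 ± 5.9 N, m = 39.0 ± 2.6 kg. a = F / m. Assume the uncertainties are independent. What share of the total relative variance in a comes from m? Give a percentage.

71.4%

(δa/a)² = (1·δF/F)² + (-1·δm/m)²
  F term: (1×0.0421)² = 0.00178
  m term: (-1×0.0667)² = 0.00444
Total = 0.00622. Share from m = 0.00444/0.00622 = 0.714.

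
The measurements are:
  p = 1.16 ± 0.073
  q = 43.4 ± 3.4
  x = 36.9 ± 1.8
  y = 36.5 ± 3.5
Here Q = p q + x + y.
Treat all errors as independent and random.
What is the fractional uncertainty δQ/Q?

0.0518

Let w = p·q = 50.3. δw/w = √((1·δp/p)² + (1·δq/q)²) = √(0.00396 + 0.00614) = 0.100, so δw = 5.06.
Q = w + x + y: δQ = √(δw² + δx² + δy²) = √(25.6 + 3.24 + 12.2) = 6.41
Q = 124, so δQ/Q = 6.41/124 = 0.0518.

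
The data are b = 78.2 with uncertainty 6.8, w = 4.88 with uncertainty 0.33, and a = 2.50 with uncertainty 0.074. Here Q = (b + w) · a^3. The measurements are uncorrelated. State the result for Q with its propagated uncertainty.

1300 ± 157

Let u = b + w = 83.1. δu = √(δb² + δw²) = √(46.2 + 0.109) = 6.81, so δu/u = 0.0819.
Q is then a monomial in u, a:
δQ/Q = √((δu/u)² + (3·δa/a)²) = √(0.00672 + 0.00789) = 0.121
Q = 1300, so δQ = 0.121 × 1300 = 157.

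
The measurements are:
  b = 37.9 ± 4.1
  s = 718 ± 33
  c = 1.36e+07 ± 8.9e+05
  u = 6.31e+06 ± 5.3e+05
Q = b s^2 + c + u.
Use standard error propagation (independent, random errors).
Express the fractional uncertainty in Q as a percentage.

Let p = b·s^2 = 1.95e+07. δp/p = √((1·δb/b)² + (2·δs/s)²) = √(0.0117 + 0.00845) = 0.142, so δp = 2.77e+06.
Q = p + c + u: δQ = √(δp² + δc² + δu²) = √(7.69e+12 + 7.92e+11 + 2.81e+11) = 2.96e+06
Q = 3.94e+07, so δQ/Q = 2.96e+06/3.94e+07 = 0.0751.

7.51%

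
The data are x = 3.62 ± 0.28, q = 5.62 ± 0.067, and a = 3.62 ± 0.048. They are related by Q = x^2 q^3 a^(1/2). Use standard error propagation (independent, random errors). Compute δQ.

703

Products/powers → add relative errors in quadrature, weighted by exponent:
  (2·δx/x)² = (2×0.0773)² = 0.0239;  (3·δq/q)² = (3×0.0119)² = 0.00128;  (½·δa/a)² = (0.5×0.0133)² = 4.4e-05
δQ/Q = √(0.0253) = 0.159
Q = 4430, so δQ = 0.159 × 4430 = 703.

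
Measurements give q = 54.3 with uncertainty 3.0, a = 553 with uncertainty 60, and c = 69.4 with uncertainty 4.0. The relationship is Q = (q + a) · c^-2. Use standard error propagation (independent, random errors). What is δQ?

Let u = q + a = 607. δu = √(δq² + δa²) = √(9.00 + 3600) = 60.1, so δu/u = 0.0989.
Q is then a monomial in u, c:
δQ/Q = √((δu/u)² + (-2·δc/c)²) = √(0.00979 + 0.0133) = 0.152
Q = 0.126, so δQ = 0.152 × 0.126 = 0.0192.

0.0192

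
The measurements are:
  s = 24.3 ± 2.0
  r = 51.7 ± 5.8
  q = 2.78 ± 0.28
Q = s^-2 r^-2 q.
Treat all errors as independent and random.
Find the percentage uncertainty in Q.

29.6%

Q is a product of powers, so relative uncertainties combine in quadrature:
  (-2·δs/s)² = (-2×0.0823)² = 0.0271;  (-2·δr/r)² = (-2×0.112)² = 0.0503;  (1·δq/q)² = (1×0.101)² = 0.0101
δQ/Q = √(0.0876) = 0.296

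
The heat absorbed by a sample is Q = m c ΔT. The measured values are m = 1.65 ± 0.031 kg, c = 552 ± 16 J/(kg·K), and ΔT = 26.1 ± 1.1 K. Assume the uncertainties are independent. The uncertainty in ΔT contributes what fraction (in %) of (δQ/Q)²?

(δQ/Q)² = (1·δm/m)² + (1·δc/c)² + (1·δΔT/ΔT)²
  m term: (1×0.0188)² = 0.000353
  c term: (1×0.0290)² = 0.000840
  ΔT term: (1×0.0421)² = 0.00178
Total = 0.00297. Share from ΔT = 0.00178/0.00297 = 0.598.

59.8%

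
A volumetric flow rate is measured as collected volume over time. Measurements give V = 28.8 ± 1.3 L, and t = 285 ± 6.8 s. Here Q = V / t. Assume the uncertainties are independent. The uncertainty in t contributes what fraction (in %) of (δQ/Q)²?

(δQ/Q)² = (1·δV/V)² + (-1·δt/t)²
  V term: (1×0.0451)² = 0.00204
  t term: (-1×0.0239)² = 0.000569
Total = 0.00261. Share from t = 0.000569/0.00261 = 0.218.

21.8%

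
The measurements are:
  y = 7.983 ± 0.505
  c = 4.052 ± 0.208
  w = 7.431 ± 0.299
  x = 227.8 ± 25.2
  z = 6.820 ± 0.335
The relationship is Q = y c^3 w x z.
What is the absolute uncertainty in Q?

1.29e+06

Since Q is a product/quotient, work with relative uncertainties:
  (1·δy/y)² = (1×0.0633)² = 0.00400;  (3·δc/c)² = (3×0.0513)² = 0.0237;  (1·δw/w)² = (1×0.0402)² = 0.00162;  (1·δx/x)² = (1×0.111)² = 0.0122;  (1·δz/z)² = (1×0.0491)² = 0.00241
δQ/Q = √(0.0440) = 0.210
Q = 6.131e+06, so δQ = 0.210 × 6.131e+06 = 1.29e+06.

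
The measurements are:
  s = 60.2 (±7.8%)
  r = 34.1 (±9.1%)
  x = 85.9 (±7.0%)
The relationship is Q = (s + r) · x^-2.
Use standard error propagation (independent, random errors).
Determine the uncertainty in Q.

Let u = s + r = 94.3. δu = √(δs² + δr²) = √(22.0 + 9.63) = 5.63, so δu/u = 0.0597.
Q is then a monomial in u, x:
δQ/Q = √((δu/u)² + (-2·δx/x)²) = √(0.00356 + 0.0196) = 0.152
Q = 0.0128, so δQ = 0.152 × 0.0128 = 0.00194.

0.00194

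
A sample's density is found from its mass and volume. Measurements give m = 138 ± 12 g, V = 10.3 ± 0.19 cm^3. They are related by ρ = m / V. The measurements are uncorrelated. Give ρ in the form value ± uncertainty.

13.4 ± 1.19 g/cm^3

Relative error in a monomial: (δρ/ρ)² = Σ (nᵢ · δxᵢ/xᵢ)².
  (1·δm/m)² = (1×0.0870)² = 0.00756;  (-1·δV/V)² = (-1×0.0184)² = 0.000340
δρ/ρ = √(0.00790) = 0.0889
ρ = 13.4 g/cm^3, so δρ = 0.0889 × 13.4 = 1.19 g/cm^3.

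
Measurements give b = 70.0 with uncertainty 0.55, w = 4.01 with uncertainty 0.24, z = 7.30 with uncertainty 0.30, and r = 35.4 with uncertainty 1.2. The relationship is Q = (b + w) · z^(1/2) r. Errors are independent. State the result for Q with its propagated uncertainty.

7080 ± 286

Let u = b + w = 74.0. δu = √(δb² + δw²) = √(0.303 + 0.0576) = 0.600, so δu/u = 0.00811.
Q is then a monomial in u, z, r:
δQ/Q = √((δu/u)² + (½·δz/z)² + (1·δr/r)²) = √(6.57e-05 + 0.000422 + 0.00115) = 0.0405
Q = 7080, so δQ = 0.0405 × 7080 = 286.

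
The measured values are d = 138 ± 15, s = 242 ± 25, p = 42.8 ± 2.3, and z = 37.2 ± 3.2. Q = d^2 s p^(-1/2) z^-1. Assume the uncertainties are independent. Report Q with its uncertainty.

18900 ± 4870

For a monomial Q ∝ d^2, s, p^(-1/2), z^-1, fractional errors add in quadrature:
  (2·δd/d)² = (2×0.109)² = 0.0473;  (1·δs/s)² = (1×0.103)² = 0.0107;  (−½·δp/p)² = (-0.5×0.0537)² = 0.000722;  (-1·δz/z)² = (-1×0.0860)² = 0.00740
δQ/Q = √(0.0661) = 0.257
Q = 18900, so δQ = 0.257 × 18900 = 4870.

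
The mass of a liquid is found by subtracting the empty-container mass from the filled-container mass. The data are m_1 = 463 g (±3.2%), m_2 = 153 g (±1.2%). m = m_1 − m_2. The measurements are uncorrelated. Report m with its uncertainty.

For a sum/difference, combine absolute errors in quadrature:
  (δm_1)² = 220;  (δm_2)² = 3.37
δm = √(223) = 14.9 g
m = 310 g.

310 ± 14.9 g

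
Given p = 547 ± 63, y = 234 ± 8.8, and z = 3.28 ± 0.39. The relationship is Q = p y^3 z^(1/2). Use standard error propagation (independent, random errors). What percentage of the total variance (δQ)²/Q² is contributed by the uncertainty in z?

(δQ/Q)² = (1·δp/p)² + (3·δy/y)² + (½·δz/z)²
  p term: (1×0.115)² = 0.0133
  y term: (3×0.0376)² = 0.0127
  z term: (0.5×0.119)² = 0.00353
Total = 0.0295. Share from z = 0.00353/0.0295 = 0.120.

12.0%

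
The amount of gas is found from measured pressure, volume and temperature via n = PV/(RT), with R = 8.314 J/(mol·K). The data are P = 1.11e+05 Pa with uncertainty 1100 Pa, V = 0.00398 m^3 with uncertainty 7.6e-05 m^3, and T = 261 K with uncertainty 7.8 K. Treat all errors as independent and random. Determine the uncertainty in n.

0.00750 mol

n is a product of powers, so relative uncertainties combine in quadrature:
  (1·δP/P)² = (1×0.00991)² = 9.82e-05;  (1·δV/V)² = (1×0.0191)² = 0.000365;  (-1·δT/T)² = (-1×0.0299)² = 0.000893
δn/n = √(0.00136) = 0.0368
n = 0.204 mol, so δn = 0.0368 × 0.204 = 0.00750 mol.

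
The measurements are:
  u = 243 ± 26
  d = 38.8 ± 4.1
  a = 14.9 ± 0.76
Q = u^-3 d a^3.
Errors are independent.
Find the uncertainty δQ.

0.00332

Products/powers → add relative errors in quadrature, weighted by exponent:
  (-3·δu/u)² = (-3×0.107)² = 0.103;  (1·δd/d)² = (1×0.106)² = 0.0112;  (3·δa/a)² = (3×0.0510)² = 0.0234
δQ/Q = √(0.138) = 0.371
Q = 0.00894, so δQ = 0.371 × 0.00894 = 0.00332.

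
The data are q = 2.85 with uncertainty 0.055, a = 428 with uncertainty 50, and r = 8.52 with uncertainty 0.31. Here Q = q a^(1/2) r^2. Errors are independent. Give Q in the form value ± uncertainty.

4280 ± 408

Products/powers → add relative errors in quadrature, weighted by exponent:
  (1·δq/q)² = (1×0.0193)² = 0.000372;  (½·δa/a)² = (0.5×0.117)² = 0.00341;  (2·δr/r)² = (2×0.0364)² = 0.00530
δQ/Q = √(0.00908) = 0.0953
Q = 4280, so δQ = 0.0953 × 4280 = 408.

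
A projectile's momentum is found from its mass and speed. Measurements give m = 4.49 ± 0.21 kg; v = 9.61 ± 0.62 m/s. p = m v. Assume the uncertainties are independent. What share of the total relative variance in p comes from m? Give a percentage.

(δp/p)² = (1·δm/m)² + (1·δv/v)²
  m term: (1×0.0468)² = 0.00219
  v term: (1×0.0645)² = 0.00416
Total = 0.00635. Share from m = 0.00219/0.00635 = 0.344.

34.4%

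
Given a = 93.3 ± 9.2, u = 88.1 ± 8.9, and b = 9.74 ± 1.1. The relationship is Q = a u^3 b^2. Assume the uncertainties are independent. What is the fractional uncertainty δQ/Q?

0.391

For a monomial Q ∝ a, u^3, b^2, fractional errors add in quadrature:
  (1·δa/a)² = (1×0.0986)² = 0.00972;  (3·δu/u)² = (3×0.101)² = 0.0918;  (2·δb/b)² = (2×0.113)² = 0.0510
δQ/Q = √(0.153) = 0.391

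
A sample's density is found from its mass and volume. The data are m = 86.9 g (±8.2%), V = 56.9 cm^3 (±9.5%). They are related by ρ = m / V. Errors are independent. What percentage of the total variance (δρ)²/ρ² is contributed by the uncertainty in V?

57.3%

(δρ/ρ)² = (1·δm/m)² + (-1·δV/V)²
  m term: (1×0.0820)² = 0.00672
  V term: (-1×0.0950)² = 0.00903
Total = 0.0157. Share from V = 0.00903/0.0157 = 0.573.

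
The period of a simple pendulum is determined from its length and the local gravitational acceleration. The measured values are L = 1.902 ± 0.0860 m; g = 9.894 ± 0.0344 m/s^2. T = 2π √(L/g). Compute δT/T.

Since T is a product/quotient, work with relative uncertainties:
  (½·δL/L)² = (0.5×0.0452)² = 0.000511;  (−½·δg/g)² = (-0.5×0.00348)² = 3.02e-06
δT/T = √(0.000514) = 0.0227

0.0227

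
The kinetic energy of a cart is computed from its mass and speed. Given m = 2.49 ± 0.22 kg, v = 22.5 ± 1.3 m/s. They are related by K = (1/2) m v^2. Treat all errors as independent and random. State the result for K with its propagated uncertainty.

Since K is a product/quotient, work with relative uncertainties:
  (1·δm/m)² = (1×0.0884)² = 0.00781;  (2·δv/v)² = (2×0.0578)² = 0.0134
δK/K = √(0.0212) = 0.145
K = 630 J, so δK = 0.145 × 630 = 91.7 J.

630 ± 91.7 J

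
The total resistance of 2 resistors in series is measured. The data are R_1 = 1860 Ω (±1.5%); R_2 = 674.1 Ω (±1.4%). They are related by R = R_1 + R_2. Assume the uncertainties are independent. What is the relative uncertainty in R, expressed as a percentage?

1.16%

Absolute uncertainties add in quadrature for a linear combination:
  (δR_1)² = 778;  (δR_2)² = 89.1
δR = √(867) = 29.5 Ω
R = 2534 Ω, so δR/R = 29.5/2534 = 0.0116.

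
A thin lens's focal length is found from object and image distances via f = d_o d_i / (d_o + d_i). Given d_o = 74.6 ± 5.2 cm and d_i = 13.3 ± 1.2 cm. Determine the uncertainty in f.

∂f/∂d_o = (d_i/(d_o+d_i))² = 0.0229;  ∂f/∂d_i = (d_o/(d_o+d_i))² = 0.720
δf = √((∂f/∂d_o · δd_o)² + (∂f/∂d_i · δd_i)²) = √(0.0142 + 0.747) = 0.872 cm

0.872 cm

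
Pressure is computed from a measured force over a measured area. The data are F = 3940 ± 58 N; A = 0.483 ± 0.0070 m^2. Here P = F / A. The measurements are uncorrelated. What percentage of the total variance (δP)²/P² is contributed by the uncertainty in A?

49.2%

(δP/P)² = (1·δF/F)² + (-1·δA/A)²
  F term: (1×0.0147)² = 0.000217
  A term: (-1×0.0145)² = 0.000210
Total = 0.000427. Share from A = 0.000210/0.000427 = 0.492.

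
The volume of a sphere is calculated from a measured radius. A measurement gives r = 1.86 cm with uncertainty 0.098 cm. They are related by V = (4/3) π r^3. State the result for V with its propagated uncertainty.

V ∝ r^3, so δV/V = |3| · δr/r = 3 × 0.0527 = 0.158.
V = 27.0 cm^3, so δV = 0.158 × 27.0 = 4.26 cm^3.

27.0 ± 4.26 cm^3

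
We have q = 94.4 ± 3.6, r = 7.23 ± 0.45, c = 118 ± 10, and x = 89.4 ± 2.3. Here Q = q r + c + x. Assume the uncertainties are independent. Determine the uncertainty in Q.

Let p = q·r = 683. δp/p = √((1·δq/q)² + (1·δr/r)²) = √(0.00145 + 0.00387) = 0.0730, so δp = 49.8.
Q = p + c + x: δQ = √(δp² + δc² + δx²) = √(2480 + 100 + 5.29) = 50.9

50.9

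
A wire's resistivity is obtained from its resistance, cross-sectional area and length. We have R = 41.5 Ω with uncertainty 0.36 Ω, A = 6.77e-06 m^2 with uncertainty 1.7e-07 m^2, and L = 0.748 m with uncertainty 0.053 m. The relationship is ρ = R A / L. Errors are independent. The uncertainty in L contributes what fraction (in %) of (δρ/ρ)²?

87.7%

(δρ/ρ)² = (1·δR/R)² + (1·δA/A)² + (-1·δL/L)²
  R term: (1×0.00867)² = 7.53e-05
  A term: (1×0.0251)² = 0.000631
  L term: (-1×0.0709)² = 0.00502
Total = 0.00573. Share from L = 0.00502/0.00573 = 0.877.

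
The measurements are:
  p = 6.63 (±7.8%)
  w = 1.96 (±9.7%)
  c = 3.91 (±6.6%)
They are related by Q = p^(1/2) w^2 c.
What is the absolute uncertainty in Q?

Since Q is a product/quotient, work with relative uncertainties:
  (½·δp/p)² = (0.5×0.0780)² = 0.00152;  (2·δw/w)² = (2×0.0970)² = 0.0376;  (1·δc/c)² = (1×0.0660)² = 0.00436
δQ/Q = √(0.0435) = 0.209
Q = 38.7, so δQ = 0.209 × 38.7 = 8.07.

8.07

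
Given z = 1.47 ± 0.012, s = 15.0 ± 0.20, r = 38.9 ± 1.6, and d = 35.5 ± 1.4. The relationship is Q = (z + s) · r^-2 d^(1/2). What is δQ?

Let u = z + s = 16.5. δu = √(δz² + δs²) = √(0.000144 + 0.0400) = 0.200, so δu/u = 0.0122.
Q is then a monomial in u, r, d:
δQ/Q = √((δu/u)² + (-2·δr/r)² + (½·δd/d)²) = √(0.000148 + 0.00677 + 0.000389) = 0.0855
Q = 0.0648, so δQ = 0.0855 × 0.0648 = 0.00554.

0.00554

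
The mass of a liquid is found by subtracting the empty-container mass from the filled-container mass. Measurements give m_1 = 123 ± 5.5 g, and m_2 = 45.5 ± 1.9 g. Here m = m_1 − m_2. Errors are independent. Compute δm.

Absolute uncertainties add in quadrature for a linear combination:
  (δm_1)² = 30.2;  (δm_2)² = 3.61
δm = √(33.9) = 5.82 g

5.82 g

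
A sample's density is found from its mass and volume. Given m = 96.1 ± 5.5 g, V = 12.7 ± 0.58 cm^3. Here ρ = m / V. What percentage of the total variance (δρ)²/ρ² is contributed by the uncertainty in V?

38.9%

(δρ/ρ)² = (1·δm/m)² + (-1·δV/V)²
  m term: (1×0.0572)² = 0.00328
  V term: (-1×0.0457)² = 0.00209
Total = 0.00536. Share from V = 0.00209/0.00536 = 0.389.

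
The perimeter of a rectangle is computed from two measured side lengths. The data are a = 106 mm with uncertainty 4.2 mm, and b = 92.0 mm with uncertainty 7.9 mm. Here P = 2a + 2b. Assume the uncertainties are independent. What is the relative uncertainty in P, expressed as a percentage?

For a sum/difference, combine absolute errors in quadrature:
  (2·δa)² = 70.6;  (2·δb)² = 250
δP = √(320) = 17.9 mm
P = 396 mm, so δP/P = 17.9/396 = 0.0452.

4.52%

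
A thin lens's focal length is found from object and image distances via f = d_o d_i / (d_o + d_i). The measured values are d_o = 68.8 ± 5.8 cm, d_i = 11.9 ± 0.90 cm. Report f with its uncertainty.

∂f/∂d_o = (d_i/(d_o+d_i))² = 0.0217;  ∂f/∂d_i = (d_o/(d_o+d_i))² = 0.727
δf = √((∂f/∂d_o · δd_o)² + (∂f/∂d_i · δd_i)²) = √(0.0159 + 0.428) = 0.666 cm
f = 10.1 cm.

10.1 ± 0.666 cm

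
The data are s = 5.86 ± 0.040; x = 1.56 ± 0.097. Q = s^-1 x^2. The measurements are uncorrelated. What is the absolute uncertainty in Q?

0.0517

Products/powers → add relative errors in quadrature, weighted by exponent:
  (-1·δs/s)² = (-1×0.00683)² = 4.66e-05;  (2·δx/x)² = (2×0.0622)² = 0.0155
δQ/Q = √(0.0155) = 0.125
Q = 0.415, so δQ = 0.125 × 0.415 = 0.0517.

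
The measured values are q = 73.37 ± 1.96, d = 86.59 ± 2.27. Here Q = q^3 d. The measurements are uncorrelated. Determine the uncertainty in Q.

2.88e+06

Since Q is a product/quotient, work with relative uncertainties:
  (3·δq/q)² = (3×0.0267)² = 0.00642;  (1·δd/d)² = (1×0.0262)² = 0.000687
δQ/Q = √(0.00711) = 0.0843
Q = 3.42e+07, so δQ = 0.0843 × 3.42e+07 = 2.88e+06.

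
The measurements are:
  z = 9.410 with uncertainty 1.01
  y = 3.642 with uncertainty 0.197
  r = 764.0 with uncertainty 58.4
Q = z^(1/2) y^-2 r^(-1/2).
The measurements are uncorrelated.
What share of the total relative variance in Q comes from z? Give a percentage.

18.0%

(δQ/Q)² = (½·δz/z)² + (-2·δy/y)² + (−½·δr/r)²
  z term: (0.5×0.107)² = 0.00288
  y term: (-2×0.0541)² = 0.0117
  r term: (-0.5×0.0764)² = 0.00146
Total = 0.0160. Share from z = 0.00288/0.0160 = 0.180.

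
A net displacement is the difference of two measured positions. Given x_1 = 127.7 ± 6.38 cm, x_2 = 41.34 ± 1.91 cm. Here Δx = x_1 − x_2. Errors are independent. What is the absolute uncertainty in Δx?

For a sum/difference, combine absolute errors in quadrature:
  (δx_1)² = 40.7;  (δx_2)² = 3.65
δΔx = √(44.4) = 6.66 cm

6.66 cm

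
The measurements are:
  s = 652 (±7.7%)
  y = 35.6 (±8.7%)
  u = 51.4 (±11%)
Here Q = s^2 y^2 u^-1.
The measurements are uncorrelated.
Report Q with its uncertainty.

Each factor contributes (exponent × relative error)² to (δQ/Q)²:
  (2·δs/s)² = (2×0.0770)² = 0.0237;  (2·δy/y)² = (2×0.0870)² = 0.0303;  (-1·δu/u)² = (-1×0.110)² = 0.0121
δQ/Q = √(0.0661) = 0.257
Q = 1.05e+07, so δQ = 0.257 × 1.05e+07 = 2.69e+06.

(1.05 ± 0.269) × 10^7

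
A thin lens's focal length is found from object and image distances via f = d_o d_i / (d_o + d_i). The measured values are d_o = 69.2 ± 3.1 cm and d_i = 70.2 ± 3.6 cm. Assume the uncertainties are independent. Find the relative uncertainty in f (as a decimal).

∂f/∂d_o = (d_i/(d_o+d_i))² = 0.254;  ∂f/∂d_i = (d_o/(d_o+d_i))² = 0.246
δf = √((∂f/∂d_o · δd_o)² + (∂f/∂d_i · δd_i)²) = √(0.618 + 0.787) = 1.19 cm
f = 34.8 cm, so δf/f = 1.19/34.8 = 0.0340.

0.0340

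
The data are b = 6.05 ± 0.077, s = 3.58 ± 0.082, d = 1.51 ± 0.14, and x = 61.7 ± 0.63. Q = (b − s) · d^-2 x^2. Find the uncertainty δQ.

792

Let u = b − s = 2.47. δu = √(δb² + δs²) = √(0.00593 + 0.00672) = 0.112, so δu/u = 0.0455.
Q is then a monomial in u, d, x:
δQ/Q = √((δu/u)² + (-2·δd/d)² + (2·δx/x)²) = √(0.00207 + 0.0344 + 0.000417) = 0.192
Q = 4120, so δQ = 0.192 × 4120 = 792.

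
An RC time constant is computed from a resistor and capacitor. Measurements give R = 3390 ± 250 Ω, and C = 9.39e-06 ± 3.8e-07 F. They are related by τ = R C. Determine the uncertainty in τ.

0.00268 s

Relative error in a monomial: (δτ/τ)² = Σ (nᵢ · δxᵢ/xᵢ)².
  (1·δR/R)² = (1×0.0737)² = 0.00544;  (1·δC/C)² = (1×0.0405)² = 0.00164
δτ/τ = √(0.00708) = 0.0841
τ = 0.0318 s, so δτ = 0.0841 × 0.0318 = 0.00268 s.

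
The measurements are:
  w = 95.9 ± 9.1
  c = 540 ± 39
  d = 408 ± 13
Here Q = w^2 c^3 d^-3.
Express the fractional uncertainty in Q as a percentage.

Q is a product of powers, so relative uncertainties combine in quadrature:
  (2·δw/w)² = (2×0.0949)² = 0.0360;  (3·δc/c)² = (3×0.0722)² = 0.0469;  (-3·δd/d)² = (-3×0.0319)² = 0.00914
δQ/Q = √(0.0921) = 0.303

30.3%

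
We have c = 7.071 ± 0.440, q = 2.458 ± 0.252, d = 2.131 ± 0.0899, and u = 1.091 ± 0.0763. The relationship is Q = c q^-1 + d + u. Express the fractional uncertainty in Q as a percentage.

5.98%

Let p = c·q^-1 = 2.877. δp/p = √((1·δc/c)² + (-1·δq/q)²) = √(0.00387 + 0.0105) = 0.120, so δp = 0.345.
Q = p + d + u: δQ = √(δp² + δd² + δu²) = √(0.119 + 0.00808 + 0.00582) = 0.365
Q = 6.099, so δQ/Q = 0.365/6.099 = 0.0598.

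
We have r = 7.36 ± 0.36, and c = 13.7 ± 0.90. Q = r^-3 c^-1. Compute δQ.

2.94e-05

Q is a product of powers, so relative uncertainties combine in quadrature:
  (-3·δr/r)² = (-3×0.0489)² = 0.0215;  (-1·δc/c)² = (-1×0.0657)² = 0.00432
δQ/Q = √(0.0258) = 0.161
Q = 0.000183, so δQ = 0.161 × 0.000183 = 2.94e-05.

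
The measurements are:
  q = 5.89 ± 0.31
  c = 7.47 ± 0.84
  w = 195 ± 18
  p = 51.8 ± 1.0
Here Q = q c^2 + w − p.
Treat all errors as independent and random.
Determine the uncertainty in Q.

78.0

Let h = q·c^2 = 329. δh/h = √((1·δq/q)² + (2·δc/c)²) = √(0.00277 + 0.0506) = 0.231, so δh = 75.9.
Q = h + w − p: δQ = √(δh² + δw² + δp²) = √(5760 + 324 + 1.00) = 78.0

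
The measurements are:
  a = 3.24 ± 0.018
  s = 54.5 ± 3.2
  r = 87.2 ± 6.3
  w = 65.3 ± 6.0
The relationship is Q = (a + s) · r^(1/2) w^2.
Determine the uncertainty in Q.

4.49e+05

Let u = a + s = 57.7. δu = √(δa² + δs²) = √(0.000324 + 10.2) = 3.20, so δu/u = 0.0554.
Q is then a monomial in u, r, w:
δQ/Q = √((δu/u)² + (½·δr/r)² + (2·δw/w)²) = √(0.00307 + 0.00130 + 0.0338) = 0.195
Q = 2.3e+06, so δQ = 0.195 × 2.3e+06 = 4.49e+05.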